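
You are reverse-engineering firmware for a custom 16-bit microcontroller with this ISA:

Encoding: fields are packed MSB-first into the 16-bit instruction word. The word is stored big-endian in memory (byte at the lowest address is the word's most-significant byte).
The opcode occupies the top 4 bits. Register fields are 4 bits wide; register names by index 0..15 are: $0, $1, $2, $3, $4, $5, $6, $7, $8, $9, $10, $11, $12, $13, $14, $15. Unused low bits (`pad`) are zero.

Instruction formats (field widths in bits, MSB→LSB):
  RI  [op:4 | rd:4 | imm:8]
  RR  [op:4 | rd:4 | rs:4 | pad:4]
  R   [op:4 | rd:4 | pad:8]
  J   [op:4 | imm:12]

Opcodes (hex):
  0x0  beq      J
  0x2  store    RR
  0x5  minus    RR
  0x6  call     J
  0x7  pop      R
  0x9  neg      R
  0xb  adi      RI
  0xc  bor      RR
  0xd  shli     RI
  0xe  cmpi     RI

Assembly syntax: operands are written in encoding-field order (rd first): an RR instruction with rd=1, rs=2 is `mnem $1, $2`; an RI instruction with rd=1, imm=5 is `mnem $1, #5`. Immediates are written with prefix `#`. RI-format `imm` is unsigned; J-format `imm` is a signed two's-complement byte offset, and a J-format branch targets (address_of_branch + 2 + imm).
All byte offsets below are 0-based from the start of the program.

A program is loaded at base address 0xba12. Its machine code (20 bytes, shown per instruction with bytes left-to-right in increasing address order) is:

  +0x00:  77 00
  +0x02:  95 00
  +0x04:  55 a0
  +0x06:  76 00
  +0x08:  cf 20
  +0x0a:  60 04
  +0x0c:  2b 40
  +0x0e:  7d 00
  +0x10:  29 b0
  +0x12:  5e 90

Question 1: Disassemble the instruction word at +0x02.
neg $5

[02] 95 00 → 0x9500
  op=0x9500>>12=0x9 ⇒ neg (R)
  rd: (w>>8)&0xf=0x5 → $5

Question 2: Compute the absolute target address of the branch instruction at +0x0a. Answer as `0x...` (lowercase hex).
0xba22

off 0x0a: read 60 04 as big → 0x6004
  op=0x6004>>12=0x6 ⇒ call (J)
  [11:0] imm=4 = #4
  target = base 0xba12 + off 0x0a + 2 + imm 4 = 0xba22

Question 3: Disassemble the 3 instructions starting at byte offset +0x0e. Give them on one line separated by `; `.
@+0e  big-endian(7d 00) = 0x7d00
  op=0x7d00>>12=0x7 ⇒ pop (R)
  rd@[11:8]=0xd ⇒ $13
@+10  big-endian(29 b0) = 0x29b0
  op=0x29b0>>12=0x2 ⇒ store (RR)
  rd@[11:8]=0x9 ⇒ $9
  rs@[7:4]=0xb ⇒ $11
@+12  big-endian(5e 90) = 0x5e90
  op=0x5e90>>12=0x5 ⇒ minus (RR)
  rd@[11:8]=0xe ⇒ $14
  rs@[7:4]=0x9 ⇒ $9

pop $13; store $9, $11; minus $14, $9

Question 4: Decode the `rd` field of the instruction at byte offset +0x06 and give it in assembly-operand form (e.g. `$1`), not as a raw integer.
off 0x06: read 76 00 as big → 0x7600
  opcode bits[15:12]=0x7: pop/R
  rd@[11:8]=0x6 ⇒ $6

$6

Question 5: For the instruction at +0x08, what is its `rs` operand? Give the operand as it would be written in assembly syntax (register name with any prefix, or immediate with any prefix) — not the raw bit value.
$2

[08] cf 20 → 0xcf20
  opcode bits[15:12]=0xc: bor/RR
  rd@[11:8]=0xf ⇒ $15
  rs@[7:4]=0x2 ⇒ $2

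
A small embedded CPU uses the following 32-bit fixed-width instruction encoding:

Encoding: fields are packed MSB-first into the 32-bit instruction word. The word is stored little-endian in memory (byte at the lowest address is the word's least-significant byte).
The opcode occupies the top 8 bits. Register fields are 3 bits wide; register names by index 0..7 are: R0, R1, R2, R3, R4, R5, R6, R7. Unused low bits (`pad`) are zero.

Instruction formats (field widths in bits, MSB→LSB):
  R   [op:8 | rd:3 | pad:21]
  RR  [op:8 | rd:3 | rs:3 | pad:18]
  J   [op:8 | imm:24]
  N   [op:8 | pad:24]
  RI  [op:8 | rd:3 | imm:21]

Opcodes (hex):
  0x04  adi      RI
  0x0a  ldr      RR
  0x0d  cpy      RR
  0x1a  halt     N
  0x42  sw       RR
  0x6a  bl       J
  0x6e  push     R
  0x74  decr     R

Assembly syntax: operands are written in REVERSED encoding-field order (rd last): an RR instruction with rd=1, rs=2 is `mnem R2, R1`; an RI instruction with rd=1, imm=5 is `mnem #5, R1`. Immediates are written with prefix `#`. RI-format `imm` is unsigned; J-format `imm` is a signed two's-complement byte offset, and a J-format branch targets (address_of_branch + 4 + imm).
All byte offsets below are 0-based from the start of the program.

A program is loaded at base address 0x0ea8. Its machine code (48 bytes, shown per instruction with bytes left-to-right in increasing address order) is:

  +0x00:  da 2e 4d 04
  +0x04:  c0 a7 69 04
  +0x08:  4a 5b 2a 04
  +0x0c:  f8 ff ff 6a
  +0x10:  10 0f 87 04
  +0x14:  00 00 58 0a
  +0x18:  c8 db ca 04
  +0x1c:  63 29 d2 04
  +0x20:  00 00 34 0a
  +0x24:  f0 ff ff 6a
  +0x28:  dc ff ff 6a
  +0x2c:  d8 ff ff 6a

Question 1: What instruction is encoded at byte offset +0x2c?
off 0x2c: read d8 ff ff 6a as little → 0x6affffd8
  op=0x6affffd8>>24=0x6a ⇒ bl (J)
  imm@[23:0]=0xffffd8 (s24→-40) ⇒ #-40

bl #-40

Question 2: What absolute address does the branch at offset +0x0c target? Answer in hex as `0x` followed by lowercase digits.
0x0eb0

+0x0c: f8 ff ff 6a ⇒ word 0x6afffff8 (little)
  opcode bits[31:24]=0x6a: bl/J
  imm@[23:0]=0xfffff8 (s24→-8) ⇒ #-8
  target = base 0x0ea8 + off 0x0c + 4 + imm -8 = 0x0eb0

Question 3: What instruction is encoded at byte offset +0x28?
bl #-36

off 0x28: read dc ff ff 6a as little → 0x6affffdc
  opcode bits[31:24]=0x6a: bl/J
  [23:0] imm=16777180 (s24→-36) = #-36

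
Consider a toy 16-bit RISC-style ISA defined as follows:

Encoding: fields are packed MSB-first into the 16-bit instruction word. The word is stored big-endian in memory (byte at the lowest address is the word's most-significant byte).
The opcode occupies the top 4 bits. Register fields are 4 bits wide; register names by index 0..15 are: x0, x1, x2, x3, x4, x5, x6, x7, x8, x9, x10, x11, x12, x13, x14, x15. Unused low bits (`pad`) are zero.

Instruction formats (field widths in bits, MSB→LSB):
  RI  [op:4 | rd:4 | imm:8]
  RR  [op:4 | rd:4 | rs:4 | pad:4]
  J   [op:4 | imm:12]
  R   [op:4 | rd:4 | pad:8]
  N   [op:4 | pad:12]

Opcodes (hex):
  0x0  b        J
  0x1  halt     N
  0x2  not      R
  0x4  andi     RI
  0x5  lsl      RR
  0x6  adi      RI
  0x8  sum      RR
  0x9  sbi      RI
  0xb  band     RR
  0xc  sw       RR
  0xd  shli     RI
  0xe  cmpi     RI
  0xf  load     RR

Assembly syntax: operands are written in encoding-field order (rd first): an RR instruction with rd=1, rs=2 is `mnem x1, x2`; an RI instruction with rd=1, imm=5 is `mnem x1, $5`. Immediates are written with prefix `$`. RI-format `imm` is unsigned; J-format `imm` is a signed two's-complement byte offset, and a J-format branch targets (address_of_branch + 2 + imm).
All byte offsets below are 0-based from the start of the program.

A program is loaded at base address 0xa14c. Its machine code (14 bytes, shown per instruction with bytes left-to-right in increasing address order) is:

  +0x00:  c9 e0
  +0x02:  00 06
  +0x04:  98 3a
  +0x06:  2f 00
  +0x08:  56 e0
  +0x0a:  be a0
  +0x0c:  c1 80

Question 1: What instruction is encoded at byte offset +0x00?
sw x9, x14

off 0x00: read c9 e0 as big → 0xc9e0
  op=0xc9e0>>12=0xc ⇒ sw (RR)
  rd: (w>>8)&0xf=0x9 → x9
  rs: (w>>4)&0xf=0xe → x14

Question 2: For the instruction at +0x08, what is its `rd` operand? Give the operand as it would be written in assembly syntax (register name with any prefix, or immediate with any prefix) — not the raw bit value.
x6

+0x08: 56 e0 ⇒ word 0x56e0 (big)
  opcode bits[15:12]=0x5: lsl/RR
  rd: (w>>8)&0xf=0x6 → x6
  rs: (w>>4)&0xf=0xe → x14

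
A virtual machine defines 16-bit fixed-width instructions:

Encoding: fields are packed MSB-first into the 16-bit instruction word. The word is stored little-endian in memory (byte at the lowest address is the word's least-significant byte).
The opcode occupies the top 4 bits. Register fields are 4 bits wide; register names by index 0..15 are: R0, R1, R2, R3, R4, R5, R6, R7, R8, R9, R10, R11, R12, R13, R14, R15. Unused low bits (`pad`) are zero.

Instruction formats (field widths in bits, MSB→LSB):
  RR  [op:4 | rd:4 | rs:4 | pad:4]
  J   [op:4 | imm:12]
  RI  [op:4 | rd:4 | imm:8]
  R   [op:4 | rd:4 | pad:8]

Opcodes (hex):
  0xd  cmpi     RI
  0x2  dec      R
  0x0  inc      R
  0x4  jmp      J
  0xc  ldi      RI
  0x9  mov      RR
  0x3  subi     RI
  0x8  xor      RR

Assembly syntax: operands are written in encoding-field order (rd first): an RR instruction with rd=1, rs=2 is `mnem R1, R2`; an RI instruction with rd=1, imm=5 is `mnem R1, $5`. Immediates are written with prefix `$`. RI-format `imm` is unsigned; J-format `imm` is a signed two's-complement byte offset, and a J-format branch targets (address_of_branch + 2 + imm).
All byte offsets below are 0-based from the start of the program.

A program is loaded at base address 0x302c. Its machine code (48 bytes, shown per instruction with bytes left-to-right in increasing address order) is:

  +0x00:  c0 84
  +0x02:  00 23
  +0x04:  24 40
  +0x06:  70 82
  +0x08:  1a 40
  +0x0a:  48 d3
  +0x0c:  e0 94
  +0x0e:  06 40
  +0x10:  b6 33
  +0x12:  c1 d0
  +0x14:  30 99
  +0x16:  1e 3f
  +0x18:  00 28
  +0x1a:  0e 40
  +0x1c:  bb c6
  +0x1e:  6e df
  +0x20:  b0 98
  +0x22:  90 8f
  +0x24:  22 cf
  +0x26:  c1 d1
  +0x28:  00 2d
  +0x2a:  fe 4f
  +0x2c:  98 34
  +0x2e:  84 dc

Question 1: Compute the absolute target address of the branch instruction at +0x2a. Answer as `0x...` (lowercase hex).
0x3056

off 0x2a: read fe 4f as little → 0x4ffe
  top 4b → 0x4 → jmp [J]
  [11:0] imm=4094 (s12→-2) = $-2
  target = base 0x302c + off 0x2a + 2 + imm -2 = 0x3056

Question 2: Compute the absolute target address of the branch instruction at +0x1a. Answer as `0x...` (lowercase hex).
0x3056

off 0x1a: read 0e 40 as little → 0x400e
  top 4b → 0x4 → jmp [J]
  imm@[11:0]=0xe ⇒ $14
  target = base 0x302c + off 0x1a + 2 + imm 14 = 0x3056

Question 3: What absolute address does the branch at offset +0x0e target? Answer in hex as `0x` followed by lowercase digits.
0x3042

off 0x0e: read 06 40 as little → 0x4006
  top 4b → 0x4 → jmp [J]
  imm@[11:0]=0x6 ⇒ $6
  target = base 0x302c + off 0x0e + 2 + imm 6 = 0x3042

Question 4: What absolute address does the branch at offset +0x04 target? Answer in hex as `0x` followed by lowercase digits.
off 0x04: read 24 40 as little → 0x4024
  top 4b → 0x4 → jmp [J]
  imm@[11:0]=0x24 ⇒ $36
  target = base 0x302c + off 0x04 + 2 + imm 36 = 0x3056

0x3056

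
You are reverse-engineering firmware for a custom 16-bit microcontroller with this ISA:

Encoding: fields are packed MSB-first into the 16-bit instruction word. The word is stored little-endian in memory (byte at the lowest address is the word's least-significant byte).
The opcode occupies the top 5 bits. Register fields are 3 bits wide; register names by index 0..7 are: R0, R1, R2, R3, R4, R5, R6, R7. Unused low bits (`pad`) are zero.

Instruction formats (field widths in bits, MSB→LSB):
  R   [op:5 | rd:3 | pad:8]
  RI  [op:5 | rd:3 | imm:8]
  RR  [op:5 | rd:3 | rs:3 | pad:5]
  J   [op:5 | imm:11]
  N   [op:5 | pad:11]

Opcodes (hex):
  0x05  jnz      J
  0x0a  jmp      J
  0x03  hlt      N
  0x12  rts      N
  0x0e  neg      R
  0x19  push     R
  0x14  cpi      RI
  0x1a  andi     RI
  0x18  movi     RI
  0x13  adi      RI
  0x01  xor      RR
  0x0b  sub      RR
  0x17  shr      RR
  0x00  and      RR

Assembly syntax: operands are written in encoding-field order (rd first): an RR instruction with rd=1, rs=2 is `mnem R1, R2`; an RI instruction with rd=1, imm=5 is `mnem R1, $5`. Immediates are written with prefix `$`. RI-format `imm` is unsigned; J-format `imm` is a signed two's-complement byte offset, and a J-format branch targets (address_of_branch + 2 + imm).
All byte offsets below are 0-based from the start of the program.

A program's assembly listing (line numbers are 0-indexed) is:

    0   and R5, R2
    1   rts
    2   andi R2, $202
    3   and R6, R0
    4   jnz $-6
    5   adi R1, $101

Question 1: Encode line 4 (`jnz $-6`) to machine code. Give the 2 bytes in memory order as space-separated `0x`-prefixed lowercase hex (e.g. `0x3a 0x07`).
4. jnz fields op=0x5:5|imm=-6:11 → word 2ffah → fa 2f

0xfa 0x2f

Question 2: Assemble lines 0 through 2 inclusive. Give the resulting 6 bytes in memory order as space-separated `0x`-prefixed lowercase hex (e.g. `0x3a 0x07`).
line 0 (and): pack op=0x0:5|rd=5:3|rs=2:3|pad=0:5 = 0x0540; little→ 40 05
line 1 (rts): pack op=0x12:5|pad=0:11 = 0x9000; little→ 00 90
line 2 (andi): pack op=0x1a:5|rd=2:3|imm=202:8 = 0xd2ca; little→ ca d2

0x40 0x05 0x00 0x90 0xca 0xd2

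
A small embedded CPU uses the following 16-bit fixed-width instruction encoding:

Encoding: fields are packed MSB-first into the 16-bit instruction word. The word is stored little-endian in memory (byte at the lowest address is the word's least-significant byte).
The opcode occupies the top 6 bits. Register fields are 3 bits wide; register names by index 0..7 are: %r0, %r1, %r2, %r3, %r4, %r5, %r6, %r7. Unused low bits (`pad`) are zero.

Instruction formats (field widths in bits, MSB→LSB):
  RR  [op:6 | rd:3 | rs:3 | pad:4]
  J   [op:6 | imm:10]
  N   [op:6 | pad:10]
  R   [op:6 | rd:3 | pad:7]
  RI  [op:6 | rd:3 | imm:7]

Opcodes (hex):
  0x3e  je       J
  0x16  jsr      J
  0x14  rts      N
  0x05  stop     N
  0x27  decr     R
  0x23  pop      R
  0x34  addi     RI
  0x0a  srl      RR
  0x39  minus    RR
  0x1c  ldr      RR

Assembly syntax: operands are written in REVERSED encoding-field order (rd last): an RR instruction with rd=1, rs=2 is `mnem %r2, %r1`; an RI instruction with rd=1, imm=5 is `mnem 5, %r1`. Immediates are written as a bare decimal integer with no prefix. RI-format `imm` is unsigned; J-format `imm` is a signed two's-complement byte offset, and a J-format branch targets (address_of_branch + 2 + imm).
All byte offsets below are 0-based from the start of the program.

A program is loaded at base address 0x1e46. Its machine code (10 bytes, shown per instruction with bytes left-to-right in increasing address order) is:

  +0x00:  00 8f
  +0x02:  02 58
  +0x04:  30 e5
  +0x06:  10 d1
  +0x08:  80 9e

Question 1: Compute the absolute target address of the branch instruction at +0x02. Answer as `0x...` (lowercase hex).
0x1e4c

@+02  little-endian(02 58) = 0x5802
  op=0x5802>>10=0x16 ⇒ jsr (J)
  [9:0] imm=2 = 2
  target = base 0x1e46 + off 0x02 + 2 + imm 2 = 0x1e4c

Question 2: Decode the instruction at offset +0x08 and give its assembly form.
@+08  little-endian(80 9e) = 0x9e80
  op=0x9e80>>10=0x27 ⇒ decr (R)
  rd: (w>>7)&0x7=0x5 → %r5

decr %r5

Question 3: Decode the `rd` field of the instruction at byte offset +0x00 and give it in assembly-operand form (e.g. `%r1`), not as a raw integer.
@+00  little-endian(00 8f) = 0x8f00
  opcode bits[15:10]=0x23: pop/R
  rd@[9:7]=0x6 ⇒ %r6

%r6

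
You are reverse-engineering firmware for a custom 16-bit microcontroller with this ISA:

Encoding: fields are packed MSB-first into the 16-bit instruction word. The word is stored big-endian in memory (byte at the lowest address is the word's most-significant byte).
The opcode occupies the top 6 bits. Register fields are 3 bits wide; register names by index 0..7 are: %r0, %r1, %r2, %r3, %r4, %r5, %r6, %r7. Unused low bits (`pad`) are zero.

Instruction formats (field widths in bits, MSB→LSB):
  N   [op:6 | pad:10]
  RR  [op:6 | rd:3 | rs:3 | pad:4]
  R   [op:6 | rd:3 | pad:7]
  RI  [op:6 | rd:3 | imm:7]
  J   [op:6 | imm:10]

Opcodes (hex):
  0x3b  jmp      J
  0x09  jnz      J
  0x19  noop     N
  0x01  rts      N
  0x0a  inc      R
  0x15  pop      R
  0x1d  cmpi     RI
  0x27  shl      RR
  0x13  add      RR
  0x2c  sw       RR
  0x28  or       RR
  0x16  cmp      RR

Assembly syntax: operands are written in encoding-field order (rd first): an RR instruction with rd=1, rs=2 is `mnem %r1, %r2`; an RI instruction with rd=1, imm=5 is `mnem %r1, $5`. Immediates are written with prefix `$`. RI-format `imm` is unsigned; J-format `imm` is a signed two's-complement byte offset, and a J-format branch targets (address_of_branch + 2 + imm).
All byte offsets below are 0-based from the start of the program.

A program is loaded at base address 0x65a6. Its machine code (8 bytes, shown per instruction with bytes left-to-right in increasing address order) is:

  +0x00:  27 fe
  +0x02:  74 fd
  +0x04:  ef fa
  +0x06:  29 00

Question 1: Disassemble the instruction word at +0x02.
cmpi %r1, $125

@+02  big-endian(74 fd) = 0x74fd
  op=0x74fd>>10=0x1d ⇒ cmpi (RI)
  rd: (w>>7)&0x7=0x1 → %r1
  imm: (w>>0)&0x7f=0x7d → $125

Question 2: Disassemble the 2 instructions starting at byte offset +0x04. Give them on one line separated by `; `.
jmp $-6; inc %r2

off 0x04: read ef fa as big → 0xeffa
  opcode bits[15:10]=0x3b: jmp/J
  imm@[9:0]=0x3fa (s10→-6) ⇒ $-6
off 0x06: read 29 00 as big → 0x2900
  opcode bits[15:10]=0xa: inc/R
  rd@[9:7]=0x2 ⇒ %r2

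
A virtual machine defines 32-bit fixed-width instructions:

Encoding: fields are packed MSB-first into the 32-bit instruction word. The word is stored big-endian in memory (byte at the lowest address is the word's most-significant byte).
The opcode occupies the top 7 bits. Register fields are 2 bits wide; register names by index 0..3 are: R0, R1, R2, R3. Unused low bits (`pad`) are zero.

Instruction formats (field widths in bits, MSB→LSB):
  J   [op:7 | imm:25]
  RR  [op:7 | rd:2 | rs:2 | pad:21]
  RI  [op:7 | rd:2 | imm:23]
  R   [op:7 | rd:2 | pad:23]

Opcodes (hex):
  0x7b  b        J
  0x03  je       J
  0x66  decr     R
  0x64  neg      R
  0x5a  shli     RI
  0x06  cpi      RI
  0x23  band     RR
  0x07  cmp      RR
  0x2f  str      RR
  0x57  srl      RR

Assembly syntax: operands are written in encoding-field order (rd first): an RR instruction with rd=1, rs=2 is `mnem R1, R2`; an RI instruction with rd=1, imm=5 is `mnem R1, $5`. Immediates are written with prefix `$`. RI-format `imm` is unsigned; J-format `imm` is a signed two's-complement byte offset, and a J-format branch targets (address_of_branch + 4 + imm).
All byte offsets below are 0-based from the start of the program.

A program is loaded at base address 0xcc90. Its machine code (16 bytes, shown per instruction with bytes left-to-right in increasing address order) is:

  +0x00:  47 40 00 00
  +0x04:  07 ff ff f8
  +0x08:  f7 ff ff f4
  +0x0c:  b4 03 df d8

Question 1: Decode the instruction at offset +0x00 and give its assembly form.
@+00  big-endian(47 40 00 00) = 0x47400000
  top 7b → 0x23 → band [RR]
  [24:23] rd=2 = R2
  [22:21] rs=2 = R2

band R2, R2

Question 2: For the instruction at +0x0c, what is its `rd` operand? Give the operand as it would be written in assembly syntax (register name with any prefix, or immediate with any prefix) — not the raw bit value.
[0c] b4 03 df d8 → 0xb403dfd8
  op=0xb403dfd8>>25=0x5a ⇒ shli (RI)
  rd: (w>>23)&0x3=0x0 → R0
  imm: (w>>0)&0x7fffff=0x3dfd8 → $253912

R0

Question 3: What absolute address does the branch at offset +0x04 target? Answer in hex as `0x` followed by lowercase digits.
[04] 07 ff ff f8 → 0x07fffff8
  op=0x07fffff8>>25=0x3 ⇒ je (J)
  imm@[24:0]=0x1fffff8 (s25→-8) ⇒ $-8
  target = base 0xcc90 + off 0x04 + 4 + imm -8 = 0xcc90

0xcc90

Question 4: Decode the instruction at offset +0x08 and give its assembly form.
+0x08: f7 ff ff f4 ⇒ word 0xf7fffff4 (big)
  op=0xf7fffff4>>25=0x7b ⇒ b (J)
  imm@[24:0]=0x1fffff4 (s25→-12) ⇒ $-12

b $-12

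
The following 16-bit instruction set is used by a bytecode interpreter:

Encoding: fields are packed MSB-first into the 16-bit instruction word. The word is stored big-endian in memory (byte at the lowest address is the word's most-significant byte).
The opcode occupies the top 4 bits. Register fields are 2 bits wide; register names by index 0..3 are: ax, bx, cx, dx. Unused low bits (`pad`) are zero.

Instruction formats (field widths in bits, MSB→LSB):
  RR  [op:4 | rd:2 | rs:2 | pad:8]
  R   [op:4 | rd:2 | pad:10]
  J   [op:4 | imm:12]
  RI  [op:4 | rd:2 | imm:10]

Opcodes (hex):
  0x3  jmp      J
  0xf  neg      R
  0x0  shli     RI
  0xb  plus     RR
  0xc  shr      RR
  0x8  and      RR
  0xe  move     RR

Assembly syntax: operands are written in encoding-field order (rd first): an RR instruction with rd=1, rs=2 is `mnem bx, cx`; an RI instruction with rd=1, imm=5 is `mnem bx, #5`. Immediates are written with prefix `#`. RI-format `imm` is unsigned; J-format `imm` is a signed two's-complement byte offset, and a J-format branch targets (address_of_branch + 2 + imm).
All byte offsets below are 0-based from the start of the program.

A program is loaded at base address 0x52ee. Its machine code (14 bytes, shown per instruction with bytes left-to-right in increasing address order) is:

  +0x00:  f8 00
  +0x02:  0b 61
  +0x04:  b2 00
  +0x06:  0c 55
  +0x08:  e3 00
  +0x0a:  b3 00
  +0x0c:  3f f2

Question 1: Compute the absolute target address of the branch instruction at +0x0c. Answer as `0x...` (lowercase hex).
0x52ee

+0x0c: 3f f2 ⇒ word 0x3ff2 (big)
  opcode bits[15:12]=0x3: jmp/J
  imm: (w>>0)&0xfff=0xff2 (s12→-14) → #-14
  target = base 0x52ee + off 0x0c + 2 + imm -14 = 0x52ee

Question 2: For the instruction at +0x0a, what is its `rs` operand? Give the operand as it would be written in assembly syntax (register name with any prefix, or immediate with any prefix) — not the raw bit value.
[0a] b3 00 → 0xb300
  op=0xb300>>12=0xb ⇒ plus (RR)
  rd: (w>>10)&0x3=0x0 → ax
  rs: (w>>8)&0x3=0x3 → dx

dx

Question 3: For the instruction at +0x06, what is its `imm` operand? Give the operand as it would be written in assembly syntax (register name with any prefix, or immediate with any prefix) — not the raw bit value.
[06] 0c 55 → 0x0c55
  top 4b → 0x0 → shli [RI]
  rd@[11:10]=0x3 ⇒ dx
  imm@[9:0]=0x55 ⇒ #85

#85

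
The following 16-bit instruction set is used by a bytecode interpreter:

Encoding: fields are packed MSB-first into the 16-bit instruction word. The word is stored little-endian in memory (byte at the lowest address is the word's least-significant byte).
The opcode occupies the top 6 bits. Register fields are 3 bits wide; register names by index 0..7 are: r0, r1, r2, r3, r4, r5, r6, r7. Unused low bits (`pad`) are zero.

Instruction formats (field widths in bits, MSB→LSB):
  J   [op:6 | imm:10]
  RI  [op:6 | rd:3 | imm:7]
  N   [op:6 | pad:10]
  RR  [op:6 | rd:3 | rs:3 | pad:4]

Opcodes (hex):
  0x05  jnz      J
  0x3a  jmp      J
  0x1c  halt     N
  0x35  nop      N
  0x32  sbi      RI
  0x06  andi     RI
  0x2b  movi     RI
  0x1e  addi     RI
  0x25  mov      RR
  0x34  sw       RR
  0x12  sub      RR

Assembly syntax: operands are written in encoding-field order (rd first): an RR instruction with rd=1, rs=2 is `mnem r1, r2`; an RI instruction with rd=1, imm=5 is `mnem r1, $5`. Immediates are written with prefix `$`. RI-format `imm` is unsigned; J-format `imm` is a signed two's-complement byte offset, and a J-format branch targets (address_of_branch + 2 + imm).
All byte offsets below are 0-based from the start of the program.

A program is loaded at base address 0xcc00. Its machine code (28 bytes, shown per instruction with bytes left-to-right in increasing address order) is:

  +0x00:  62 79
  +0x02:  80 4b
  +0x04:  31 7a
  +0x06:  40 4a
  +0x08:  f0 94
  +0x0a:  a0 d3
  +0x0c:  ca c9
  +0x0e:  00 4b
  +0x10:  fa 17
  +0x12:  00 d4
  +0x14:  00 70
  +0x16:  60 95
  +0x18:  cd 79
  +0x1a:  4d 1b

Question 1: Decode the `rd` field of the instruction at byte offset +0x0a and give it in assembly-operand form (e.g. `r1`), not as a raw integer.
r7

+0x0a: a0 d3 ⇒ word 0xd3a0 (little)
  op=0xd3a0>>10=0x34 ⇒ sw (RR)
  rd@[9:7]=0x7 ⇒ r7
  rs@[6:4]=0x2 ⇒ r2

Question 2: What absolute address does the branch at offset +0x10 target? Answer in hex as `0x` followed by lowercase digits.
0xcc0c

+0x10: fa 17 ⇒ word 0x17fa (little)
  opcode bits[15:10]=0x5: jnz/J
  imm@[9:0]=0x3fa (s10→-6) ⇒ $-6
  target = base 0xcc00 + off 0x10 + 2 + imm -6 = 0xcc0c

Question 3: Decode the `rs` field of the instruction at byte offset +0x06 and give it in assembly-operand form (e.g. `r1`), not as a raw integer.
[06] 40 4a → 0x4a40
  top 6b → 0x12 → sub [RR]
  [9:7] rd=4 = r4
  [6:4] rs=4 = r4

r4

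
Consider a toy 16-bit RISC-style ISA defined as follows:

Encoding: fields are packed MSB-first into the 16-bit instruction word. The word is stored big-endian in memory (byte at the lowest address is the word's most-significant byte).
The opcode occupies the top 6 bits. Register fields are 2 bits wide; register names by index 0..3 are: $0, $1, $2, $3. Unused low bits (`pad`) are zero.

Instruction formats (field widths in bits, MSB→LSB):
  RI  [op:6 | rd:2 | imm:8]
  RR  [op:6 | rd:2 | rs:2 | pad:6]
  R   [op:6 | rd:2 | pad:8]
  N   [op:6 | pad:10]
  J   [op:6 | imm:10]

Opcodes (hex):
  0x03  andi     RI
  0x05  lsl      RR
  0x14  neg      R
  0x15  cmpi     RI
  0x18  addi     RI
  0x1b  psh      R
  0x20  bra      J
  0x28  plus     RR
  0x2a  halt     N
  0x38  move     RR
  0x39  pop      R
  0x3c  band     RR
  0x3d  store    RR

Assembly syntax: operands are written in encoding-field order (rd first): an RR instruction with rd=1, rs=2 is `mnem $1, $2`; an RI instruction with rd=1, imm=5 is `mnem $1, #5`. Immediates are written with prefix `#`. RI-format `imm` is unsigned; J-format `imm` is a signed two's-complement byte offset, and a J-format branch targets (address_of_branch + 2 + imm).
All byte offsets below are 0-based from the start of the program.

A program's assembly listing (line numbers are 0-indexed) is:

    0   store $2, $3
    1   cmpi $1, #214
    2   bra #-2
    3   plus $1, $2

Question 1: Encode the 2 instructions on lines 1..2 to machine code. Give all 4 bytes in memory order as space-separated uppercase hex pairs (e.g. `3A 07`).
55 D6 83 FE

1. cmpi fields op=0x15:6|rd=1:2|imm=214:8 → word 55d6h → 55 d6
2. bra fields op=0x20:6|imm=-2:10 → word 83feh → 83 fe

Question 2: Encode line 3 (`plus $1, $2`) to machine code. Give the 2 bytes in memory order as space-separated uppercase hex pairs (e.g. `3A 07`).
line 3 (plus): pack op=0x28:6|rd=1:2|rs=2:2|pad=0:6 = 0xa180; big→ a1 80

A1 80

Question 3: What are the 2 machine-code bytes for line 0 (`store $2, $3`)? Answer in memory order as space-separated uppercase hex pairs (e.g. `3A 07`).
F6 C0

L0: store op=0x3d:6|rd=2:2|rs=3:2|pad=0:6 ⇒ 0xf6c0 ⇒ big f6 c0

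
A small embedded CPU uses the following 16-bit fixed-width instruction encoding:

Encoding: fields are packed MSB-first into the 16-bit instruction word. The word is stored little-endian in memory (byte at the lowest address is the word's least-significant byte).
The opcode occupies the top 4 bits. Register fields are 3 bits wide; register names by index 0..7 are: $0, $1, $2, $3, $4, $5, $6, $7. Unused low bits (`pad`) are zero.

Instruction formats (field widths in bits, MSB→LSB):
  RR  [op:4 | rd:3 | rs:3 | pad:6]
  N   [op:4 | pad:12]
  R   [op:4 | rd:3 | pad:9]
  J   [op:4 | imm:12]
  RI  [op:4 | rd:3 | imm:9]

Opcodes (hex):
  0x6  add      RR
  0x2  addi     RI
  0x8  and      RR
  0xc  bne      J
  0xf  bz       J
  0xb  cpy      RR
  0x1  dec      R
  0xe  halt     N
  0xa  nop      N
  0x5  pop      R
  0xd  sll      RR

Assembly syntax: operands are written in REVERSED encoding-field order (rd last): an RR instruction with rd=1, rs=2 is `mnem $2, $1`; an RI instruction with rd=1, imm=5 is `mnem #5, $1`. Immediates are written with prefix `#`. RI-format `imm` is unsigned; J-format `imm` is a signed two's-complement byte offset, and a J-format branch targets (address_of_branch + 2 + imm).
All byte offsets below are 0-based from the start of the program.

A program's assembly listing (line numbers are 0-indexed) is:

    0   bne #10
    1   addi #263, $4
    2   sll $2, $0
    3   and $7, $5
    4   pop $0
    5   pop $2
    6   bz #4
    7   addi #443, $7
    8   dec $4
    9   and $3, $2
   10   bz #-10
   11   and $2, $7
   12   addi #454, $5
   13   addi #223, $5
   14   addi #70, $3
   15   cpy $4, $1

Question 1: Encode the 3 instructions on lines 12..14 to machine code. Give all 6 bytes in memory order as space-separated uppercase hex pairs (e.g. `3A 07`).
L12: addi op=0x2:4|rd=5:3|imm=454:9 ⇒ 0x2bc6 ⇒ little c6 2b
L13: addi op=0x2:4|rd=5:3|imm=223:9 ⇒ 0x2adf ⇒ little df 2a
L14: addi op=0x2:4|rd=3:3|imm=70:9 ⇒ 0x2646 ⇒ little 46 26

C6 2B DF 2A 46 26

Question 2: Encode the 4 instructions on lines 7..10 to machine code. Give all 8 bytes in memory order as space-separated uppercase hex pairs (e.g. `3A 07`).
BB 2F 00 18 C0 84 F6 FF

line 7 (addi): pack op=0x2:4|rd=7:3|imm=443:9 = 0x2fbb; little→ bb 2f
line 8 (dec): pack op=0x1:4|rd=4:3|pad=0:9 = 0x1800; little→ 00 18
line 9 (and): pack op=0x8:4|rd=2:3|rs=3:3|pad=0:6 = 0x84c0; little→ c0 84
line 10 (bz): pack op=0xf:4|imm=-10:12 = 0xfff6; little→ f6 ff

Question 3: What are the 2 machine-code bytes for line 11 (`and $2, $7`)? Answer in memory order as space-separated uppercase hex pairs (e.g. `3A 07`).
80 8E

L11: and op=0x8:4|rd=7:3|rs=2:3|pad=0:6 ⇒ 0x8e80 ⇒ little 80 8e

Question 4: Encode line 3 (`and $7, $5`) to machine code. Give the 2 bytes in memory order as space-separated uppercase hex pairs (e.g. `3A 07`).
line 3 (and): pack op=0x8:4|rd=5:3|rs=7:3|pad=0:6 = 0x8bc0; little→ c0 8b

C0 8B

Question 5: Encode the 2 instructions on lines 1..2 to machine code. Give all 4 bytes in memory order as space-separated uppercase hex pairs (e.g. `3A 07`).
L1: addi op=0x2:4|rd=4:3|imm=263:9 ⇒ 0x2907 ⇒ little 07 29
L2: sll op=0xd:4|rd=0:3|rs=2:3|pad=0:6 ⇒ 0xd080 ⇒ little 80 d0

07 29 80 D0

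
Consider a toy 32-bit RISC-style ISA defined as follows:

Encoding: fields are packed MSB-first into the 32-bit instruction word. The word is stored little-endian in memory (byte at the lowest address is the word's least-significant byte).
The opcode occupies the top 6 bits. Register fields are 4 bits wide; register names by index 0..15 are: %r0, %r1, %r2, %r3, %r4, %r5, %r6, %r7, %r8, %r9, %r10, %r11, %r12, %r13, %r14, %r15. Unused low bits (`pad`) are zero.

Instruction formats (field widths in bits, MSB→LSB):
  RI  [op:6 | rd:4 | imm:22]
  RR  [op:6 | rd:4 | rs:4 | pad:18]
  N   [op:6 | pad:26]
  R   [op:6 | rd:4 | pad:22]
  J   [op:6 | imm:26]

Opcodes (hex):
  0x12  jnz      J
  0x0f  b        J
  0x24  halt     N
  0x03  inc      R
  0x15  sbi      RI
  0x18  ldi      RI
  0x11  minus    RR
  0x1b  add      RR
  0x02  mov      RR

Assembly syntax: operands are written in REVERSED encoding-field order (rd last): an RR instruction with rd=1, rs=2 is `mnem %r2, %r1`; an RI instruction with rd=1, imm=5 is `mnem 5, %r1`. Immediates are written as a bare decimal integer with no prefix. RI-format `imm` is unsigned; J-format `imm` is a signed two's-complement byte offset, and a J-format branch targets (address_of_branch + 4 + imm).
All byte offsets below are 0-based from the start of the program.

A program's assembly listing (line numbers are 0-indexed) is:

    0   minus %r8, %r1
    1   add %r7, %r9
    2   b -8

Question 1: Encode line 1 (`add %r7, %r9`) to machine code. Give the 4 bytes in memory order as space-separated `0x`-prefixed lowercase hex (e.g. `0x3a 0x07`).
L1: add op=0x1b:6|rd=9:4|rs=7:4|pad=0:18 ⇒ 0x6e5c0000 ⇒ little 00 00 5c 6e

0x00 0x00 0x5c 0x6e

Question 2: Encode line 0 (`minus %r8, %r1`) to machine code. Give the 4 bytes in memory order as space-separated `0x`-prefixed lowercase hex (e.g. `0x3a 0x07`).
line 0 (minus): pack op=0x11:6|rd=1:4|rs=8:4|pad=0:18 = 0x44600000; little→ 00 00 60 44

0x00 0x00 0x60 0x44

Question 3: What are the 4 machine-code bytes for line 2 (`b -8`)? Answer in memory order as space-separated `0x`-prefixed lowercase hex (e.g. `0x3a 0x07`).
L2: b op=0xf:6|imm=-8:26 ⇒ 0x3ffffff8 ⇒ little f8 ff ff 3f

0xf8 0xff 0xff 0x3f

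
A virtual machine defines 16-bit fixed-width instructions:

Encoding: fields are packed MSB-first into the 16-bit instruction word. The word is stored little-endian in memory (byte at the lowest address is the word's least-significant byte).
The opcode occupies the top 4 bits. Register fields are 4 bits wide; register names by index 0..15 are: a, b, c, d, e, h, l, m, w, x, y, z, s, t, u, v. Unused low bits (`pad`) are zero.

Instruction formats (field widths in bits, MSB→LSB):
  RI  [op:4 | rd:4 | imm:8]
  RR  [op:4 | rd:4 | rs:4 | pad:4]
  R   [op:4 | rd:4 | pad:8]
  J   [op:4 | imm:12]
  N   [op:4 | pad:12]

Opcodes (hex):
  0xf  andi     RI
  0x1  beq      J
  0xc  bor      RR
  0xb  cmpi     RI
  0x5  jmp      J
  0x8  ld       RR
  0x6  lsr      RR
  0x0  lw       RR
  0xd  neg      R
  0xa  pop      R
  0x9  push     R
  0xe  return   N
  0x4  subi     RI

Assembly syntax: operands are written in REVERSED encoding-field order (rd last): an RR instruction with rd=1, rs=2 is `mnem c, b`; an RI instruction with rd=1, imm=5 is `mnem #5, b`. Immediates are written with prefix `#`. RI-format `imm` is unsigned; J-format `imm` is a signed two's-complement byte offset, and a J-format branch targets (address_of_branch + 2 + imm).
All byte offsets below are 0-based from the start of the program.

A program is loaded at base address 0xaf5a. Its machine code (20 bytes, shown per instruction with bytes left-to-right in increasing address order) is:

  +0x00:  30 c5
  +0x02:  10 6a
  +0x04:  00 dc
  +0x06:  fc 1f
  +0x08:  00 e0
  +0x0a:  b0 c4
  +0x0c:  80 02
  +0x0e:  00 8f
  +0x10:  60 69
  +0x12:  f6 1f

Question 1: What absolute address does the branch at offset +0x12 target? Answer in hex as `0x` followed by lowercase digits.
+0x12: f6 1f ⇒ word 0x1ff6 (little)
  opcode bits[15:12]=0x1: beq/J
  imm: (w>>0)&0xfff=0xff6 (s12→-10) → #-10
  target = base 0xaf5a + off 0x12 + 2 + imm -10 = 0xaf64

0xaf64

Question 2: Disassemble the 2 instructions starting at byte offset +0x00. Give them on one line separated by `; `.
bor d, h; lsr b, y

off 0x00: read 30 c5 as little → 0xc530
  top 4b → 0xc → bor [RR]
  rd: (w>>8)&0xf=0x5 → h
  rs: (w>>4)&0xf=0x3 → d
off 0x02: read 10 6a as little → 0x6a10
  top 4b → 0x6 → lsr [RR]
  rd: (w>>8)&0xf=0xa → y
  rs: (w>>4)&0xf=0x1 → b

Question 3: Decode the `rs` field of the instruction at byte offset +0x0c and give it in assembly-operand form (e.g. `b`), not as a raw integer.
+0x0c: 80 02 ⇒ word 0x0280 (little)
  op=0x0280>>12=0x0 ⇒ lw (RR)
  [11:8] rd=2 = c
  [7:4] rs=8 = w

w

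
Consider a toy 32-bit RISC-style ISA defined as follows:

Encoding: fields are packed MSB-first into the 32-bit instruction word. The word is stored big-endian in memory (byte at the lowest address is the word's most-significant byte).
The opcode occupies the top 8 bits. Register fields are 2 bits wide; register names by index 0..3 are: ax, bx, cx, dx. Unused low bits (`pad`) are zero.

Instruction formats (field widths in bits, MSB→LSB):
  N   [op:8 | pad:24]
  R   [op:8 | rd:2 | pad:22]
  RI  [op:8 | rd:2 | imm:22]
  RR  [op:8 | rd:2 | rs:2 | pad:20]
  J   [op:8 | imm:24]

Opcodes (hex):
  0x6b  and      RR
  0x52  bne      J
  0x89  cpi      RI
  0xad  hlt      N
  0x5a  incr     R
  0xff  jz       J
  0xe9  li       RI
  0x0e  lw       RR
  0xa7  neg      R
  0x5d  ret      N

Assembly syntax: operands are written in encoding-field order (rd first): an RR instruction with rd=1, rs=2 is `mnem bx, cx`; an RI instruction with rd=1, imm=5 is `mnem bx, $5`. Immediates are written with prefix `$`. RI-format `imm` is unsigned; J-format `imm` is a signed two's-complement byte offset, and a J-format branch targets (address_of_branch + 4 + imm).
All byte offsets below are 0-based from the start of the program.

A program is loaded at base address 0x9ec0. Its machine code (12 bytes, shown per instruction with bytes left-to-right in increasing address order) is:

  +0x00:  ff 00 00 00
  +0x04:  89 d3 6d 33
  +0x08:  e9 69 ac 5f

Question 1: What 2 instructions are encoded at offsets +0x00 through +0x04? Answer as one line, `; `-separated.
jz $0; cpi dx, $1273139

[00] ff 00 00 00 → 0xff000000
  opcode bits[31:24]=0xff: jz/J
  [23:0] imm=0 = $0
[04] 89 d3 6d 33 → 0x89d36d33
  opcode bits[31:24]=0x89: cpi/RI
  [23:22] rd=3 = dx
  [21:0] imm=1273139 = $1273139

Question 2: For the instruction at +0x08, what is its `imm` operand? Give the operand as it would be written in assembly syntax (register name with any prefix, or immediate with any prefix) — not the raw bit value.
$2731103

+0x08: e9 69 ac 5f ⇒ word 0xe969ac5f (big)
  op=0xe969ac5f>>24=0xe9 ⇒ li (RI)
  rd@[23:22]=0x1 ⇒ bx
  imm@[21:0]=0x29ac5f ⇒ $2731103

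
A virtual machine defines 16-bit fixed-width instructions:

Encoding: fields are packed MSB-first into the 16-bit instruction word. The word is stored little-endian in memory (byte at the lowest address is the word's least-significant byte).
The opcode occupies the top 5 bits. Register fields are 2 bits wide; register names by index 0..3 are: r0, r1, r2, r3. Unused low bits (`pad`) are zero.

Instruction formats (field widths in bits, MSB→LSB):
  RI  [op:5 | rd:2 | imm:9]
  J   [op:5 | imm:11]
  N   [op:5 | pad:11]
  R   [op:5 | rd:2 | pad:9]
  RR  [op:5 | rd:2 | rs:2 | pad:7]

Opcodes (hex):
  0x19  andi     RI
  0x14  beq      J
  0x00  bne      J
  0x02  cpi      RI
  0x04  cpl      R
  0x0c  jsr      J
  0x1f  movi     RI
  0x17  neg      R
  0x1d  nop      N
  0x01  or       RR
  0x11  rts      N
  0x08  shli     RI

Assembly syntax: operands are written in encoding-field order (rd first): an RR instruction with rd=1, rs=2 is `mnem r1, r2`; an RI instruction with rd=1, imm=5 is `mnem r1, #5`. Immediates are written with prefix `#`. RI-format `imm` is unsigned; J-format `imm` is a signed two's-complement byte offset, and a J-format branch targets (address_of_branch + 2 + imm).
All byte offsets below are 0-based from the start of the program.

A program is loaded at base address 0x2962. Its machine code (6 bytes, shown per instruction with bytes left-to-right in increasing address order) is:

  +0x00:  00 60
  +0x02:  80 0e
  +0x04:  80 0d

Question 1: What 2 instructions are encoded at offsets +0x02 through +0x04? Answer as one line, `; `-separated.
or r3, r1; or r2, r3

[02] 80 0e → 0x0e80
  opcode bits[15:11]=0x1: or/RR
  rd@[10:9]=0x3 ⇒ r3
  rs@[8:7]=0x1 ⇒ r1
[04] 80 0d → 0x0d80
  opcode bits[15:11]=0x1: or/RR
  rd@[10:9]=0x2 ⇒ r2
  rs@[8:7]=0x3 ⇒ r3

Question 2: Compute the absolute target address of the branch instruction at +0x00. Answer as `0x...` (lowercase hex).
+0x00: 00 60 ⇒ word 0x6000 (little)
  top 5b → 0xc → jsr [J]
  imm: (w>>0)&0x7ff=0x0 → #0
  target = base 0x2962 + off 0x00 + 2 + imm 0 = 0x2964

0x2964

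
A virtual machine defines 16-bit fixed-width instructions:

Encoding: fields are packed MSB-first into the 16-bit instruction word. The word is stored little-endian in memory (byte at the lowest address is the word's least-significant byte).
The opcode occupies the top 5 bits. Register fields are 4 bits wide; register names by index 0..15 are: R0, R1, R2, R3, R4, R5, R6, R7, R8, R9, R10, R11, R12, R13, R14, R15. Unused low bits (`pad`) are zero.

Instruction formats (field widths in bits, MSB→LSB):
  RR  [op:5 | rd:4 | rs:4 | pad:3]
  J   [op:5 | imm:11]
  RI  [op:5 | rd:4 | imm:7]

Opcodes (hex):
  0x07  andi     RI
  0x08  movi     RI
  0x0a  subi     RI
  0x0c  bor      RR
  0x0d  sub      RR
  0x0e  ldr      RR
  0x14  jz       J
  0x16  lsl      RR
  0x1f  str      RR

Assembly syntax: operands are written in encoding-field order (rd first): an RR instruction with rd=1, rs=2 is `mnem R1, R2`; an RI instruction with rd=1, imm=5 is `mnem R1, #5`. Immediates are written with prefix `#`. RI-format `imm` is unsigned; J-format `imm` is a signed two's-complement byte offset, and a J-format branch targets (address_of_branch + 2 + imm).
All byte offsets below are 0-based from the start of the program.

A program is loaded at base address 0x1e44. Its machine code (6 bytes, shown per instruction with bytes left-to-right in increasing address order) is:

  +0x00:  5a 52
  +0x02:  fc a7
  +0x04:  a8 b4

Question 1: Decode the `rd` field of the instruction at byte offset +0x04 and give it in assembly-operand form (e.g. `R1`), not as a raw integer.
R9

@+04  little-endian(a8 b4) = 0xb4a8
  op=0xb4a8>>11=0x16 ⇒ lsl (RR)
  rd@[10:7]=0x9 ⇒ R9
  rs@[6:3]=0x5 ⇒ R5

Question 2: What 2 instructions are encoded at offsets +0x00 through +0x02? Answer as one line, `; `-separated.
subi R4, #90; jz #-4

off 0x00: read 5a 52 as little → 0x525a
  top 5b → 0xa → subi [RI]
  rd@[10:7]=0x4 ⇒ R4
  imm@[6:0]=0x5a ⇒ #90
off 0x02: read fc a7 as little → 0xa7fc
  top 5b → 0x14 → jz [J]
  imm@[10:0]=0x7fc (s11→-4) ⇒ #-4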